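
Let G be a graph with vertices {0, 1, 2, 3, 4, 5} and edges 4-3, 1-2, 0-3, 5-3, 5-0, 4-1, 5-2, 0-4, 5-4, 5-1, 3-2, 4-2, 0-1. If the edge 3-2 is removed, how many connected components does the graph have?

3 and 2 are still connected via 3-5-2, so the component count stays at 1.

1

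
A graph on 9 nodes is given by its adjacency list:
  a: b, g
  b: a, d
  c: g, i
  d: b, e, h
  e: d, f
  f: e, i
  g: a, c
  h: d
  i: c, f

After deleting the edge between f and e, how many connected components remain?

f and e are still connected via f-i-c-g-a-b-d-e, so the component count stays at 1.

1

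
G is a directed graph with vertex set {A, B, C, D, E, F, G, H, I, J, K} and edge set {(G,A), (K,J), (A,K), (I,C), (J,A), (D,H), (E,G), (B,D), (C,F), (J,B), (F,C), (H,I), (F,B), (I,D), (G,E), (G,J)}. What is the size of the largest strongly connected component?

{B, C, D, F, H, I} are all mutually reachable — one SCC of size 6.
{A, J, K} are all mutually reachable — one SCC of size 3.
{E, G} are all mutually reachable — one SCC of size 2.
The largest has 6 vertices.

6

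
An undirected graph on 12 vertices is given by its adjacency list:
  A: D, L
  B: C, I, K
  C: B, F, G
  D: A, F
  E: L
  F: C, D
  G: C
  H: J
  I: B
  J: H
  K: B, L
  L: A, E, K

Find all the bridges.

B-I, C-G, E-L, H-J

The edges on the cycle K-B-C-F-D-A-L-K are not bridges since each lies on that cycle.
But removing I-B disconnects I from B; removing E-L disconnects E from L; removing C-G disconnects C from G; removing H-J disconnects H from J — these are bridges.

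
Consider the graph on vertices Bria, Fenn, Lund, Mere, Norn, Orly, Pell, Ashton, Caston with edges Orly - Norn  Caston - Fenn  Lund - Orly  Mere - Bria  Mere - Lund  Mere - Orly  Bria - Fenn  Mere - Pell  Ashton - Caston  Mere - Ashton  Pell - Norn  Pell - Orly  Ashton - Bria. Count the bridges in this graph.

0

The edges on the cycle Mere-Pell-Norn-Orly-Mere are not bridges since each lies on that cycle.
Every edge lies on some cycle, so there are no bridges.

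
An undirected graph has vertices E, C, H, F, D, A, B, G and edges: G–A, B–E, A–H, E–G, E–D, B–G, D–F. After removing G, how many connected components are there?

3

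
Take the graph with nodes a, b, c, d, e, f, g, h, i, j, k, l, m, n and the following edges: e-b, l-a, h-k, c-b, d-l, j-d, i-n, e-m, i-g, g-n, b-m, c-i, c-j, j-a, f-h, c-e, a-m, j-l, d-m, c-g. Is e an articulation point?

Deleting e leaves 2 components (was 2), so e is not a cut vertex.

No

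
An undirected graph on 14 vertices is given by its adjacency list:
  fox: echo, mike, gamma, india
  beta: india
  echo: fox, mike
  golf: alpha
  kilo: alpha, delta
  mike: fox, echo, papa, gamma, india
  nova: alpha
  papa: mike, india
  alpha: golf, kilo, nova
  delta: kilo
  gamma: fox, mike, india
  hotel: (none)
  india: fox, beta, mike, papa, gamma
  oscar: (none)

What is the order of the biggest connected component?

7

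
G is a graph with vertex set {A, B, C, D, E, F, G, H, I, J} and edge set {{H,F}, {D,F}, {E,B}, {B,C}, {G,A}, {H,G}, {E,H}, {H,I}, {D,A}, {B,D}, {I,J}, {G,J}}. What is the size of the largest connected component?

Starting from A we can reach A, B, C, D, E, F, G, H, I, J. That is one component of size 10.
The largest has 10 vertices.

10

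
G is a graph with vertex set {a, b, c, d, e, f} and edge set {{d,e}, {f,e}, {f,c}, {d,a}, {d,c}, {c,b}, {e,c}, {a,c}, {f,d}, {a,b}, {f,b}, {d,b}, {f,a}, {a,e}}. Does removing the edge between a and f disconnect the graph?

After removing a - f, the path a-d-f still connects them, so the edge is not a bridge.

No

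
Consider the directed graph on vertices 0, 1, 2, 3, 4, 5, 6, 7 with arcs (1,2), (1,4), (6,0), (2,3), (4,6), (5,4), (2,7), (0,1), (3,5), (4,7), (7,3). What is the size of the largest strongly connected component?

8

{0, 1, 2, 3, 4, 5, 6, 7} are all mutually reachable — one SCC of size 8.
The largest has 8 vertices.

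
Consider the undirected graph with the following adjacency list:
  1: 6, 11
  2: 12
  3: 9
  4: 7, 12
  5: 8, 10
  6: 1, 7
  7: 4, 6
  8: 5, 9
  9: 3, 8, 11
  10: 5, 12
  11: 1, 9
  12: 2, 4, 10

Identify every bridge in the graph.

The edges on the cycle 5-10-12-4-7-6-1-11-9-8-5 are not bridges since each lies on that cycle.
But removing 9-3 disconnects 9 from 3; removing 12-2 disconnects 12 from 2 — these are bridges.

12-2, 3-9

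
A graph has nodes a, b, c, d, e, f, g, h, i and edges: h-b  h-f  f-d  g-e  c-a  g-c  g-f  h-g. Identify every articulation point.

c, f, g, h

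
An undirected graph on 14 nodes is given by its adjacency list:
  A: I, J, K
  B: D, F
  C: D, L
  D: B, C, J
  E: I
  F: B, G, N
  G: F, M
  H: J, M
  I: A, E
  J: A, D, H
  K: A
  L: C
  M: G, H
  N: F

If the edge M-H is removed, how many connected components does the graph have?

1

M and H are still connected via M-G-F-B-D-J-H, so the component count stays at 1.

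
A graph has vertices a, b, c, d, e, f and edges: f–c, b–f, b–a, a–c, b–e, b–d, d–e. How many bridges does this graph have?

0

The edges on the cycle b-d-e-b are not bridges since each lies on that cycle.
Every edge lies on some cycle, so there are no bridges.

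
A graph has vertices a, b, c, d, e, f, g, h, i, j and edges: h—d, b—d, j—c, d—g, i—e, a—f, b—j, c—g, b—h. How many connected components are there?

3

Starting from a we can reach a, f. That is one component of size 2.
Starting from e we can reach e, i. That is one component of size 2.
Starting from b we can reach b, c, d, g, h, j. That is one component of size 6.
Total: 3 components.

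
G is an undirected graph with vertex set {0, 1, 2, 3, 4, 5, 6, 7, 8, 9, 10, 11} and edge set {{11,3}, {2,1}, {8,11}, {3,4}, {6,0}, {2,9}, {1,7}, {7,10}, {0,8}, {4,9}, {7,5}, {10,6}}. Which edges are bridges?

5-7

The edges on the cycle 2-1-7-10-6-0-8-11-3-4-9-2 are not bridges since each lies on that cycle.
But removing 7-5 disconnects 7 from 5 — this is a bridge.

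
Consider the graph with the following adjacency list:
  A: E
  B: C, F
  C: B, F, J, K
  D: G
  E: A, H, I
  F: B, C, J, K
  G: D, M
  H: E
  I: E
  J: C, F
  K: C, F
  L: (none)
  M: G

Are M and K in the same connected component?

No

The component containing M is {D, G, M}, and K is not in it.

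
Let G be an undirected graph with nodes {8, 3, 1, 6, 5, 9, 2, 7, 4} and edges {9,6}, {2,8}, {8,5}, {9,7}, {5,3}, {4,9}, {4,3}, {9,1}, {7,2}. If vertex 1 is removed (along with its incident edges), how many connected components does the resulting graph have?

With 1 gone, the remaining components are: {2, 3, 4, 5, 6, 7, 8, 9}.
That is 1 component.

1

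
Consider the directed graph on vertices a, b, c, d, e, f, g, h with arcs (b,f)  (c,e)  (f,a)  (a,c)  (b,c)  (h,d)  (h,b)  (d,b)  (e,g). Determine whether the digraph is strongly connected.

No

There is no directed path from e to f, so the graph is not strongly connected.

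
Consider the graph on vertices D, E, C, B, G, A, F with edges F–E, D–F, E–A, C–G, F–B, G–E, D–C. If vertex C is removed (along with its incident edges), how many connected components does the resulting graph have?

1

With C gone, the remaining components are: {A, B, D, E, F, G}.
That is 1 component.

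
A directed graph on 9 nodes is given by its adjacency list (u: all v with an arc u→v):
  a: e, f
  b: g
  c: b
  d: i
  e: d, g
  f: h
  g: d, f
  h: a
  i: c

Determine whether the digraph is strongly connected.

Yes

From b we can reach every vertex (a, b, c, d, e, f, g, h, i), and every vertex can reach b (a, b, c, d, e, f, g, h, i). So the whole graph is one strongly connected component.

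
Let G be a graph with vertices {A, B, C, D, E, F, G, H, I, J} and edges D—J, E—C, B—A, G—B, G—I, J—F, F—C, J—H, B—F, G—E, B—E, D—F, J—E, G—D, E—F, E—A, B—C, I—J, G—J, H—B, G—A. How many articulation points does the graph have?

0

Removing A, for instance, still leaves 1 component. No single vertex removal increases the component count — the graph has no articulation points.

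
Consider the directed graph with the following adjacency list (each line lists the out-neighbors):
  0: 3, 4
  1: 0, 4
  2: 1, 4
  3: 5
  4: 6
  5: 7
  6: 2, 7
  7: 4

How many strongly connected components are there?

1

{0, 1, 2, 3, 4, 5, 6, 7} are all mutually reachable — one SCC of size 8.
That gives 1 strongly connected component.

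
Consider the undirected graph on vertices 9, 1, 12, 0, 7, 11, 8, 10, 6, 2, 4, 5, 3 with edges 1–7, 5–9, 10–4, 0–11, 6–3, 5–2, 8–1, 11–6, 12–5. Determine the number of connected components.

4

Starting from 4 we can reach 4, 10. That is one component of size 2.
Starting from 1 we can reach 1, 7, 8. That is one component of size 3.
Starting from 2 we can reach 2, 5, 9, 12. That is one component of size 4.
Starting from 0 we can reach 0, 3, 6, 11. That is one component of size 4.
Total: 4 components.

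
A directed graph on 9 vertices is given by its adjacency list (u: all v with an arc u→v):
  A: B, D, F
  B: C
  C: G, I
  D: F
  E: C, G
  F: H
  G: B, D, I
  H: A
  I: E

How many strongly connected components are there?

{A, B, C, D, E, F, G, H, I} are all mutually reachable — one SCC of size 9.
That gives 1 strongly connected component.

1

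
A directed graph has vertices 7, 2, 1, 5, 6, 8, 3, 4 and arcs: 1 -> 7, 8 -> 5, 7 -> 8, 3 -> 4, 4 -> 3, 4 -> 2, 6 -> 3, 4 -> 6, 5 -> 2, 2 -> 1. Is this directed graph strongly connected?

No

There is no directed path from 7 to 3, so the graph is not strongly connected.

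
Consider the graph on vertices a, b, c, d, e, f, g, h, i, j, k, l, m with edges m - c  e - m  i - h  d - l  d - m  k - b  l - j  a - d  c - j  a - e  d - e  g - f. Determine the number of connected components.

Starting from b we can reach b, k. That is one component of size 2.
Starting from h we can reach h, i. That is one component of size 2.
Starting from f we can reach f, g. That is one component of size 2.
Starting from a we can reach a, c, d, e, j, l, m. That is one component of size 7.
Total: 4 components.

4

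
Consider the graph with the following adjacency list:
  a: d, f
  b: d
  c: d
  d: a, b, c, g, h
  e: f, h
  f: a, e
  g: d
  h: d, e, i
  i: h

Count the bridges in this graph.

The edges on the cycle e-h-d-a-f-e are not bridges since each lies on that cycle.
But removing c-d disconnects c from d; removing d-g disconnects d from g; removing h-i disconnects h from i; removing d-b disconnects d from b — these are bridges.
That makes 4 bridges.

4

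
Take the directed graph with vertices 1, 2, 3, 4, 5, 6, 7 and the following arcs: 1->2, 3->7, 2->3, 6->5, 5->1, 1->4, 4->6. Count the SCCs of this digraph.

4

{1, 4, 5, 6} are all mutually reachable — one SCC of size 4.
{3} is an SCC by itself.
{7} is an SCC by itself.
{2} is an SCC by itself.
That gives 4 strongly connected components.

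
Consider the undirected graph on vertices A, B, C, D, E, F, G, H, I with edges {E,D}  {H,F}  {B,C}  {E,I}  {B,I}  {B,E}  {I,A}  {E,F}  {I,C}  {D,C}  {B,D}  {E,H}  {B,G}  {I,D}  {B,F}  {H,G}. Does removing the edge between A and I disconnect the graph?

Removing A - I leaves no path between A and I: the component count goes from 1 to 2. So it is a bridge.

Yes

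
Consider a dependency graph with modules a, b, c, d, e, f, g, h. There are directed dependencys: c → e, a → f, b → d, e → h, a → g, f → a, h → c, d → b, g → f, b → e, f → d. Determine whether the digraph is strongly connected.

No

There is no directed path from b to a, so the graph is not strongly connected.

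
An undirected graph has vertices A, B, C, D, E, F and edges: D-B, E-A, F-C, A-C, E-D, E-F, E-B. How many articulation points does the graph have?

1

Removing E increases the component count from 1 to 2, so E is a cut vertex.
By contrast removing F leaves 1 component; it is not a cut vertex. No other vertex is a cut vertex either.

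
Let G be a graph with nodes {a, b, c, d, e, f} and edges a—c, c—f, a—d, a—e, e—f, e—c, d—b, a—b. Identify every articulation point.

Removing a increases the component count from 1 to 2, so a is a cut vertex.
By contrast removing e leaves 1 component; it is not a cut vertex. No other vertex is a cut vertex either.

a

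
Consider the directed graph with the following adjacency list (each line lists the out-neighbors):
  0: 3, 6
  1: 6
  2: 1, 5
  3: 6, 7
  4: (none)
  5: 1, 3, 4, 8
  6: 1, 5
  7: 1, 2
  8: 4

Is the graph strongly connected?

No

There is no directed path from 8 to 6, so the graph is not strongly connected.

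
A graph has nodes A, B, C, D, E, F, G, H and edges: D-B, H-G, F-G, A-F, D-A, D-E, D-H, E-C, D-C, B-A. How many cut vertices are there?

1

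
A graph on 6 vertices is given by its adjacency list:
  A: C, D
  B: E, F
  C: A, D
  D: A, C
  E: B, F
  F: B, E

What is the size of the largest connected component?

3

Starting from B we can reach B, E, F. That is one component of size 3.
Starting from A we can reach A, C, D. That is one component of size 3.
The largest has 3 vertices.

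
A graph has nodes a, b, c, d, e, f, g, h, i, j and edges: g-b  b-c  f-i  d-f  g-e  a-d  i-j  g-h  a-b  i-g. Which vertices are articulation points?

Removing b increases the component count from 1 to 2, so b is a cut vertex.
Removing g increases the component count from 1 to 3, so g is a cut vertex.
Removing i increases the component count from 1 to 2, so i is a cut vertex.
By contrast removing c leaves 1 component; it is not a cut vertex. No other vertex is a cut vertex either.

b, g, i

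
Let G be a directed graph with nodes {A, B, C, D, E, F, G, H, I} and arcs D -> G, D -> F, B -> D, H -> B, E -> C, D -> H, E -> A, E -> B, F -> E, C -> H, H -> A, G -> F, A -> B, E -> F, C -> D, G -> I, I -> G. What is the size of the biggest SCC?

{A, B, C, D, E, F, G, H, I} are all mutually reachable — one SCC of size 9.
The largest has 9 vertices.

9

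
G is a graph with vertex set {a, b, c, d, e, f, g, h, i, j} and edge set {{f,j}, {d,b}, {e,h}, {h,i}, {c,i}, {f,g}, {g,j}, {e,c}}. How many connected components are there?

4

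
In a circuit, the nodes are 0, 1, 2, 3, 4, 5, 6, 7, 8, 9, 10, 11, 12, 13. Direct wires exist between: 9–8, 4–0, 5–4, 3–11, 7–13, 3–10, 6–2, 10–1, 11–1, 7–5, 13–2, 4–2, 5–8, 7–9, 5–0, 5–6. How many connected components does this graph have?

12 is isolated — a component by itself.
Starting from 1 we can reach 1, 3, 10, 11. That is one component of size 4.
Starting from 0 we can reach 0, 2, 4, 5, 6, 7, 8, 9, 13. That is one component of size 9.
Total: 3 components.

3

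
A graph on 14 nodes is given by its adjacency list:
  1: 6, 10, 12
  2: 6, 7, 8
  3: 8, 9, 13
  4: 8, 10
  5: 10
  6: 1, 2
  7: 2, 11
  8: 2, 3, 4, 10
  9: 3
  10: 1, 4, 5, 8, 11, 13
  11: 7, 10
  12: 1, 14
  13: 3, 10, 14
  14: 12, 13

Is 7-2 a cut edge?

No

After removing 7-2, the path 7-11-10-8-2 still connects them, so the edge is not a bridge.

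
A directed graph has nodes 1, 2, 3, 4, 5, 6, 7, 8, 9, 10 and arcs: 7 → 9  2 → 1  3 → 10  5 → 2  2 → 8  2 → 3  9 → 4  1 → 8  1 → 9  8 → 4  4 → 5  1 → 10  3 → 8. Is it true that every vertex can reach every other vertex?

No

There is no directed path from 6 to 9, so the graph is not strongly connected.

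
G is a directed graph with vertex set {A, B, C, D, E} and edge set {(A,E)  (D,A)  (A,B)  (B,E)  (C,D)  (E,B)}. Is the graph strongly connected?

No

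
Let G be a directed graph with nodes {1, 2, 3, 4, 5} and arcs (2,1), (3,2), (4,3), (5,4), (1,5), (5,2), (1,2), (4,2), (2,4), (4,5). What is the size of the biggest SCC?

5

{1, 2, 3, 4, 5} are all mutually reachable — one SCC of size 5.
The largest has 5 vertices.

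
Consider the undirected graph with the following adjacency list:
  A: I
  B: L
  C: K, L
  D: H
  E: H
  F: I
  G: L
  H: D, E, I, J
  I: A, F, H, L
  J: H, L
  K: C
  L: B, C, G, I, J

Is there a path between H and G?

From H we can reach A, B, C, D, E, F, G, H, I, J, K, L, which includes G.

Yes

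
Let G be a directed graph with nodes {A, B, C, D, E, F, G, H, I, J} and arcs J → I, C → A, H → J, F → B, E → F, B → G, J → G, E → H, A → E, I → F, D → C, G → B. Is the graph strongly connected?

No

There is no directed path from I to A, so the graph is not strongly connected.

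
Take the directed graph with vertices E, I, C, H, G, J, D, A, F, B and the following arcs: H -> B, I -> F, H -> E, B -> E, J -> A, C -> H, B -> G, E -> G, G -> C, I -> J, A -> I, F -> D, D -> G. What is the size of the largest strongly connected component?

{B, C, E, G, H} are all mutually reachable — one SCC of size 5.
{A, I, J} are all mutually reachable — one SCC of size 3.
{F} is an SCC by itself.
{D} is an SCC by itself.
The largest has 5 vertices.

5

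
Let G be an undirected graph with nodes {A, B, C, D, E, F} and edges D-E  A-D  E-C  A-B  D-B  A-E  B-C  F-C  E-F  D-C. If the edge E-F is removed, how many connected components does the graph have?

1

E and F are still connected via E-C-F, so the component count stays at 1.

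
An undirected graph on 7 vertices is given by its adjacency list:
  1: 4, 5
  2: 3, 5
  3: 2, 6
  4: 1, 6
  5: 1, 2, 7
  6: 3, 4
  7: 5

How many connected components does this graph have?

1

Starting from 1 we can reach 1, 2, 3, 4, 5, 6, 7. That is one component of size 7.
Total: 1 component.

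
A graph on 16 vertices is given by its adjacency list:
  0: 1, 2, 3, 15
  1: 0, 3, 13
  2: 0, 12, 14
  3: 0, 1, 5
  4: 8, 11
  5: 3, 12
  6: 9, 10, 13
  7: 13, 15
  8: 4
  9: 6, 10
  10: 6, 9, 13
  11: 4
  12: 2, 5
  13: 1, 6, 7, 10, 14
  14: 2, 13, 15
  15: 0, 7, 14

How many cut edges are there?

2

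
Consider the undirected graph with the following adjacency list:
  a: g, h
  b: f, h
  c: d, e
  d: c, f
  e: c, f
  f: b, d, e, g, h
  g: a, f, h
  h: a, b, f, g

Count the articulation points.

1

Removing f increases the component count from 1 to 2, so f is a cut vertex.
By contrast removing b leaves 1 component; it is not a cut vertex. No other vertex is a cut vertex either.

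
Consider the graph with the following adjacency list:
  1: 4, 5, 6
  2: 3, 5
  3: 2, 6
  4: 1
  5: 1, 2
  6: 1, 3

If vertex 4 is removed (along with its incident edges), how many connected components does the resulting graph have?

1

With 4 gone, the remaining components are: {1, 2, 3, 5, 6}.
That is 1 component.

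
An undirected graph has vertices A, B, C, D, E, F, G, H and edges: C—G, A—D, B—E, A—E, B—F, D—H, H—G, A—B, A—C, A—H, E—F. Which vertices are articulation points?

Removing A increases the component count from 1 to 2, so A is a cut vertex.
By contrast removing C leaves 1 component; it is not a cut vertex. No other vertex is a cut vertex either.

A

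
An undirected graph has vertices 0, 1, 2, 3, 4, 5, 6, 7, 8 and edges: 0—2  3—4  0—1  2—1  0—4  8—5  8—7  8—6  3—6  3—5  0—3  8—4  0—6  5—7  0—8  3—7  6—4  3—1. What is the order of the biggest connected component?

Starting from 0 we can reach 0, 1, 2, 3, 4, 5, 6, 7, 8. That is one component of size 9.
The largest has 9 vertices.

9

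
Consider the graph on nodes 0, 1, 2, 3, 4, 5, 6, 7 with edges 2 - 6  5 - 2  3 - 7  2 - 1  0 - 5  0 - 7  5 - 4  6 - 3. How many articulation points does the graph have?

2

Removing 2 increases the component count from 1 to 2, so 2 is a cut vertex.
Removing 5 increases the component count from 1 to 2, so 5 is a cut vertex.
By contrast removing 4 leaves 1 component; it is not a cut vertex. No other vertex is a cut vertex either.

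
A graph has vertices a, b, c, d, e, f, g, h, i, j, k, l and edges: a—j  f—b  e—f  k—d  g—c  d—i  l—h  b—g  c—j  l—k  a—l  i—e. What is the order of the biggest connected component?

12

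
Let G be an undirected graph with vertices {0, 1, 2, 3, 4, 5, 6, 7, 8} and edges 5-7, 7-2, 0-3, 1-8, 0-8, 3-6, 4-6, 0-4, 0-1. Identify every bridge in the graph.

2-7, 5-7

The edges on the cycle 0-1-8-0 are not bridges since each lies on that cycle.
But removing 5-7 disconnects 5 from 7; removing 2-7 disconnects 2 from 7 — these are bridges.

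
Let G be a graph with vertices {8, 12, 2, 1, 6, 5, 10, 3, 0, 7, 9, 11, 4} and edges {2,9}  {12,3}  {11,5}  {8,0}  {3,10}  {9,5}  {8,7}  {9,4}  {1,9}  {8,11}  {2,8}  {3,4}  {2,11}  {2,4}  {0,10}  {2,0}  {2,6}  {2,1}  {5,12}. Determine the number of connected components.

Starting from 0 we can reach 0, 1, 2, 3, 4, 5, 6, 7, 8, 9, 10, 11, 12. That is one component of size 13.
Total: 1 component.

1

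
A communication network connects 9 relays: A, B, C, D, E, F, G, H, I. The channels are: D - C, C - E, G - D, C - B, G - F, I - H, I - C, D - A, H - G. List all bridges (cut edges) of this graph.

The edges on the cycle I-H-G-D-C-I are not bridges since each lies on that cycle.
But removing C - E disconnects C from E; removing B - C disconnects B from C; removing D - A disconnects D from A; removing G - F disconnects G from F — these are bridges.

A-D, B-C, C-E, F-G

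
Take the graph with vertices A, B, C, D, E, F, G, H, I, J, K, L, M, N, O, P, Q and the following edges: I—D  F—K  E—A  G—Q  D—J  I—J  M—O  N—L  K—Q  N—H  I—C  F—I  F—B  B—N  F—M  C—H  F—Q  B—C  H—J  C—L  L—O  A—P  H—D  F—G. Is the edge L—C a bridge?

After removing L—C, the path L-N-B-C still connects them, so the edge is not a bridge.

No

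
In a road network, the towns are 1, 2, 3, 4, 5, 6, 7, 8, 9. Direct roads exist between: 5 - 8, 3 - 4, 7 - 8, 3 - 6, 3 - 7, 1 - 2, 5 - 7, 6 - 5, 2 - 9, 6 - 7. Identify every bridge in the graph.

1-2, 2-9, 3-4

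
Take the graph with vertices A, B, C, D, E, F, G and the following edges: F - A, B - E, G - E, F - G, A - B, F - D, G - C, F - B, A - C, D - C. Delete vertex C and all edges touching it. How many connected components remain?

With C gone, the remaining components are: {A, B, D, E, F, G}.
That is 1 component.

1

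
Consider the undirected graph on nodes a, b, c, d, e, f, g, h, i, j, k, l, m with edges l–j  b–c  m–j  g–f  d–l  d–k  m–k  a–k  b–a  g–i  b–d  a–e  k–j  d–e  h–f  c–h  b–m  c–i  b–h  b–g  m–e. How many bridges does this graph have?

0

The edges on the cycle b-c-i-g-b are not bridges since each lies on that cycle.
Every edge lies on some cycle, so there are no bridges.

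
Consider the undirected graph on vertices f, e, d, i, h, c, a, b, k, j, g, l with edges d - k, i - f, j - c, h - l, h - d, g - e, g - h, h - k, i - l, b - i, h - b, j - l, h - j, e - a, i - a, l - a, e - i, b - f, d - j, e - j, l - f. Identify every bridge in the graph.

c-j

The edges on the cycle g-h-b-i-e-g are not bridges since each lies on that cycle.
But removing c - j disconnects c from j — this is a bridge.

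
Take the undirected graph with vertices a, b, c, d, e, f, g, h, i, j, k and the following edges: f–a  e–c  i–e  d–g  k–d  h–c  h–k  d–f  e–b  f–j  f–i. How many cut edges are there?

4

The edges on the cycle h-k-d-f-i-e-c-h are not bridges since each lies on that cycle.
But removing a–f disconnects a from f; removing d–g disconnects d from g; removing j–f disconnects j from f; removing b–e disconnects b from e — these are bridges.
That makes 4 bridges.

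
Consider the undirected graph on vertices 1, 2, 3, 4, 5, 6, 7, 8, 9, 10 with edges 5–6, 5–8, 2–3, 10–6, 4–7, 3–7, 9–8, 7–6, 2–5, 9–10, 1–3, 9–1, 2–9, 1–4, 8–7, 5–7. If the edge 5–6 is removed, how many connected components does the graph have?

5 and 6 are still connected via 5-7-6, so the component count stays at 1.

1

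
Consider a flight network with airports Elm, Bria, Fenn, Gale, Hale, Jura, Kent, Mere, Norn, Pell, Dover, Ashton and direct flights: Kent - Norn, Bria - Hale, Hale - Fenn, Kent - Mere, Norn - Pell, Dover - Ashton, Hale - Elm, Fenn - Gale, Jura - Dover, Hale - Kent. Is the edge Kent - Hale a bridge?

Yes

Removing Kent - Hale leaves no path between Kent and Hale: the component count goes from 2 to 3. So it is a bridge.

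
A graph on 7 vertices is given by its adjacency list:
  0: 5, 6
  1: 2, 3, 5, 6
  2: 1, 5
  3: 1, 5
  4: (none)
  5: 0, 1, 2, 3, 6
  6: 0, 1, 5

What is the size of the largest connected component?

4 is isolated — a component by itself.
Starting from 0 we can reach 0, 1, 2, 3, 5, 6. That is one component of size 6.
The largest has 6 vertices.

6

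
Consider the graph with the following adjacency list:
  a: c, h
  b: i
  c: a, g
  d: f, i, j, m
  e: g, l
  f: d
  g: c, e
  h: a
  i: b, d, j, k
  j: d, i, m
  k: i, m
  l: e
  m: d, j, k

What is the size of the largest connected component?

7

Starting from a we can reach a, c, e, g, h, l. That is one component of size 6.
Starting from b we can reach b, d, f, i, j, k, m. That is one component of size 7.
The largest has 7 vertices.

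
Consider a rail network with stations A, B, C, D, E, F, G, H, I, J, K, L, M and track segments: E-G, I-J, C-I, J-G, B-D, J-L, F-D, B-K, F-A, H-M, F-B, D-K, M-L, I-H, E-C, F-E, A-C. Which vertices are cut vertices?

F

Removing F increases the component count from 1 to 2, so F is a cut vertex.
By contrast removing H leaves 1 component; it is not a cut vertex. No other vertex is a cut vertex either.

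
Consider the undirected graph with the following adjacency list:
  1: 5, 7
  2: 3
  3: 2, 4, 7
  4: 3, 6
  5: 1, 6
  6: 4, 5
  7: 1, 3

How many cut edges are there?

1

The edges on the cycle 7-1-5-6-4-3-7 are not bridges since each lies on that cycle.
But removing 3-2 disconnects 3 from 2 — this is a bridge.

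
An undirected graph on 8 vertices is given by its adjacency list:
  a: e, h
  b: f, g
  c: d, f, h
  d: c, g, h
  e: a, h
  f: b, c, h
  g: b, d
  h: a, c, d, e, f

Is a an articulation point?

Deleting a leaves 1 component (was 1) (its neighbors e, h remain connected to each other), so a is not a cut vertex.

No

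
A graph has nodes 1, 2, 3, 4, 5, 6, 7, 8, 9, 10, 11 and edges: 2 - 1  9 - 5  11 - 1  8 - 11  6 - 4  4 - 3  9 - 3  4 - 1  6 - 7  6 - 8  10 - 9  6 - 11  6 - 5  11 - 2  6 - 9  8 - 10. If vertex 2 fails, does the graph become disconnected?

No

Deleting 2 leaves 1 component (was 1) (its neighbors 1, 11 remain connected to each other), so 2 is not a cut vertex.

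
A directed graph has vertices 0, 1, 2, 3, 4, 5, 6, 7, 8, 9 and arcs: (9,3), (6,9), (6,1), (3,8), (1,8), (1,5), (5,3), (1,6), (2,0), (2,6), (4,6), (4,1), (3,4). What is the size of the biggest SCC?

6

{1, 3, 4, 5, 6, 9} are all mutually reachable — one SCC of size 6.
{8} is an SCC by itself.
{2} is an SCC by itself.
{0} is an SCC by itself.
{7} is an SCC by itself.
The largest has 6 vertices.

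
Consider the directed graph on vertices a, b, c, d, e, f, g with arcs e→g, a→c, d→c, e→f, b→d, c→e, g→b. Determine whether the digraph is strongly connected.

No

There is no directed path from f to d, so the graph is not strongly connected.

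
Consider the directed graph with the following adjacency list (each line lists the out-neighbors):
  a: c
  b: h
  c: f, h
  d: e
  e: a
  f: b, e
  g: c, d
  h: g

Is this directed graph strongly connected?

From e we can reach every vertex (a, b, c, d, e, f, g, h), and every vertex can reach e (a, b, c, d, e, f, g, h). So the whole graph is one strongly connected component.

Yes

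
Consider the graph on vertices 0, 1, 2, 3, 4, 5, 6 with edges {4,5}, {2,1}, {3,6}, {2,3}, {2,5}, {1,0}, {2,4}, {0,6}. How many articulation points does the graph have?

Removing 2 increases the component count from 1 to 2, so 2 is a cut vertex.
By contrast removing 3 leaves 1 component; it is not a cut vertex. No other vertex is a cut vertex either.

1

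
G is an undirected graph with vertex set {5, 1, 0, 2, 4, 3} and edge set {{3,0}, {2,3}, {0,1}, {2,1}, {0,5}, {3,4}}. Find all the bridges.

0-5, 3-4

The edges on the cycle 2-3-0-1-2 are not bridges since each lies on that cycle.
But removing 3–4 disconnects 3 from 4; removing 5–0 disconnects 5 from 0 — these are bridges.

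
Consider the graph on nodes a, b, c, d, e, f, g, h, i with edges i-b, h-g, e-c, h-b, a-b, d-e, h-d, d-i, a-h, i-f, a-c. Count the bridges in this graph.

2

The edges on the cycle a-h-d-e-c-a are not bridges since each lies on that cycle.
But removing f-i disconnects f from i; removing h-g disconnects h from g — these are bridges.
That makes 2 bridges.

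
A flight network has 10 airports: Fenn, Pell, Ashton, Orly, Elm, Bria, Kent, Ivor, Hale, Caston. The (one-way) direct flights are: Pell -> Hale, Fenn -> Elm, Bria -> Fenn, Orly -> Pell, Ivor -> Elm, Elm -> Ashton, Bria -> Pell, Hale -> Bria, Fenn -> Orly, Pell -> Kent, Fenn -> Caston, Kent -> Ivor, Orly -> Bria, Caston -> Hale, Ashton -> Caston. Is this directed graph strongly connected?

From Hale we can reach every vertex (Elm, Bria, Fenn, Hale, Ivor, Kent, Orly, Pell, Ashton, Caston), and every vertex can reach Hale (Elm, Bria, Fenn, Hale, Ivor, Kent, Orly, Pell, Ashton, Caston). So the whole graph is one strongly connected component.

Yes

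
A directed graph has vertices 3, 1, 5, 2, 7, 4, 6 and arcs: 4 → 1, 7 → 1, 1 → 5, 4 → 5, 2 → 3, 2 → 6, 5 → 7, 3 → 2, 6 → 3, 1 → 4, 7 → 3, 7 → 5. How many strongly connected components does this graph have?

{1, 4, 5, 7} are all mutually reachable — one SCC of size 4.
{2, 3, 6} are all mutually reachable — one SCC of size 3.
That gives 2 strongly connected components.

2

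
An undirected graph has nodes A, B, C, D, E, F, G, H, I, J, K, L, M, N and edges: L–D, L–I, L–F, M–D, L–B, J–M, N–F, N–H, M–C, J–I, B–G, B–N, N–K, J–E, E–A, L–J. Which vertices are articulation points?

Removing B increases the component count from 1 to 2, so B is a cut vertex.
Removing E increases the component count from 1 to 2, so E is a cut vertex.
Removing J increases the component count from 1 to 2, so J is a cut vertex.
Likewise L, M, N are cut vertices.
By contrast removing K leaves 1 component; it is not a cut vertex. No other vertex is a cut vertex either.

B, E, J, L, M, N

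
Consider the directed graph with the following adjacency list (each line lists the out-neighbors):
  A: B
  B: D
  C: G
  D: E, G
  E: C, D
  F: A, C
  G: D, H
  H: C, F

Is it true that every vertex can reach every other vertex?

Yes

From G we can reach every vertex (A, B, C, D, E, F, G, H), and every vertex can reach G (A, B, C, D, E, F, G, H). So the whole graph is one strongly connected component.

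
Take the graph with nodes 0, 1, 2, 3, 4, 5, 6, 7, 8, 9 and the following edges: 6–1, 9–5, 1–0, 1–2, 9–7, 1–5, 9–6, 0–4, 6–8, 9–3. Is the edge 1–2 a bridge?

Removing 1–2 leaves no path between 1 and 2: the component count goes from 1 to 2. So it is a bridge.

Yes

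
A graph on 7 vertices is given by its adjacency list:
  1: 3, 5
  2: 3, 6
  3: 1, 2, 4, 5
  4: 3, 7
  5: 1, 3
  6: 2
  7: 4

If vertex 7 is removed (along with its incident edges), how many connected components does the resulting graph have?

1

With 7 gone, the remaining components are: {1, 2, 3, 4, 5, 6}.
That is 1 component.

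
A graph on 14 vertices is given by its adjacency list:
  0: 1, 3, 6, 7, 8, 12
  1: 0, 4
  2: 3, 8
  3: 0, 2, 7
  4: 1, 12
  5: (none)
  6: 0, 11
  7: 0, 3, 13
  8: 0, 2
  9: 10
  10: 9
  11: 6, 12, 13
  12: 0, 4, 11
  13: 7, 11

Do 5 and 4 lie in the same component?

The component containing 5 is {5}, and 4 is not in it.

No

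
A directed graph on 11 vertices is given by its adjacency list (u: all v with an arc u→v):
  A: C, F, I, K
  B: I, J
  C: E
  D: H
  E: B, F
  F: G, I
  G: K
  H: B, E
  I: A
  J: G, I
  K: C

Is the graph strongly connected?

There is no directed path from J to D, so the graph is not strongly connected.

No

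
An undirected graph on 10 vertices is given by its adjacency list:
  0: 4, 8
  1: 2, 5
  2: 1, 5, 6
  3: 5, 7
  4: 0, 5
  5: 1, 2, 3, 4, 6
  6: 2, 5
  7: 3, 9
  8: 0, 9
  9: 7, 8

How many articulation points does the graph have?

Removing 5 increases the component count from 1 to 2, so 5 is a cut vertex.
By contrast removing 3 leaves 1 component; it is not a cut vertex. No other vertex is a cut vertex either.

1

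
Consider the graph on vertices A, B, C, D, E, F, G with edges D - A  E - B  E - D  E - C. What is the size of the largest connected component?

F is isolated — a component by itself.
G is isolated — a component by itself.
Starting from A we can reach A, B, C, D, E. That is one component of size 5.
The largest has 5 vertices.

5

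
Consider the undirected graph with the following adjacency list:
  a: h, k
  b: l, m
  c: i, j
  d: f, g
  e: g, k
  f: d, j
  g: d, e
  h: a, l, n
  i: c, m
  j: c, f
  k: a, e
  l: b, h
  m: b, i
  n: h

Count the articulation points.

Removing h increases the component count from 1 to 2, so h is a cut vertex.
By contrast removing i leaves 1 component; it is not a cut vertex. No other vertex is a cut vertex either.

1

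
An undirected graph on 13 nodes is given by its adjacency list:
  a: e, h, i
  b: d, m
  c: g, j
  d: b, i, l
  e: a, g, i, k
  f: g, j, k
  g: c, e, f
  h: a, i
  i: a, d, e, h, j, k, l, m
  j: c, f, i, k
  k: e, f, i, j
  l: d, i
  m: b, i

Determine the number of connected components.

Starting from a we can reach a, b, c, d, e, f, g, h, i, j, k, l, m. That is one component of size 13.
Total: 1 component.

1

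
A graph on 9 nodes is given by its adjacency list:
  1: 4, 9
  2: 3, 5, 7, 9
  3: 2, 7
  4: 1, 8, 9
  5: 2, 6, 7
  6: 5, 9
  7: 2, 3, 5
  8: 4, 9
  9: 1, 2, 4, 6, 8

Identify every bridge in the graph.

none

The edges on the cycle 9-6-5-7-3-2-9 are not bridges since each lies on that cycle.
Every edge lies on some cycle, so there are no bridges.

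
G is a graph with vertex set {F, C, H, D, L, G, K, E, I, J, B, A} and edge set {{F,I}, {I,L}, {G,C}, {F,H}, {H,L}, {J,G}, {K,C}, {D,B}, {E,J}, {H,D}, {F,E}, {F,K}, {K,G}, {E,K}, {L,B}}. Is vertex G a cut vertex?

No

Deleting G leaves 2 components (was 2), so G is not a cut vertex.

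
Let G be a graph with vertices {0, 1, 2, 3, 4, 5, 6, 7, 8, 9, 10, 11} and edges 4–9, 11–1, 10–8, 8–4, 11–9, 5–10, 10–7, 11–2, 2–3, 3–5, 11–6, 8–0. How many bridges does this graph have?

The edges on the cycle 11-2-3-5-10-8-4-9-11 are not bridges since each lies on that cycle.
But removing 7–10 disconnects 7 from 10; removing 0–8 disconnects 0 from 8; removing 11–1 disconnects 11 from 1; removing 11–6 disconnects 11 from 6 — these are bridges.
That makes 4 bridges.

4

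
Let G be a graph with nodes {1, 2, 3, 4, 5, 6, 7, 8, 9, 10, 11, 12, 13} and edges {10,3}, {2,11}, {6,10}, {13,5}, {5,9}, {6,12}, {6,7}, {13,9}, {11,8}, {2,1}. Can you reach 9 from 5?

From 5 we can reach 5, 9, 13, which includes 9.

Yes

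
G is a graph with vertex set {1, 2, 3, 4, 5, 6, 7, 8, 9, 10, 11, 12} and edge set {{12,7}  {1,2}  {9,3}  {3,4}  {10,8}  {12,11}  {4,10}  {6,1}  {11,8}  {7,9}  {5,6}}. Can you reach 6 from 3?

No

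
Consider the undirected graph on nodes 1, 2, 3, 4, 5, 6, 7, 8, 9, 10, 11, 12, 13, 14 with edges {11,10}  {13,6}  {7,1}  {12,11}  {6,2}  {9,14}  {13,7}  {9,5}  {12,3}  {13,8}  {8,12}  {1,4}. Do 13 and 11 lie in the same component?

From 13 we can reach 1, 2, 3, 4, 6, 7, 8, 10, 11, 12, 13, which includes 11.

Yes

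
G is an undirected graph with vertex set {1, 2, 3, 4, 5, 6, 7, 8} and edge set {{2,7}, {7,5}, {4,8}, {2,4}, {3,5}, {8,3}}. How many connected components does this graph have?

1 is isolated — a component by itself.
6 is isolated — a component by itself.
Starting from 2 we can reach 2, 3, 4, 5, 7, 8. That is one component of size 6.
Total: 3 components.

3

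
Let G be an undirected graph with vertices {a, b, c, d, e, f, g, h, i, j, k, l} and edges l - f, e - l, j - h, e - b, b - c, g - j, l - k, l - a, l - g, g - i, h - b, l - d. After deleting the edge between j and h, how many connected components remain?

1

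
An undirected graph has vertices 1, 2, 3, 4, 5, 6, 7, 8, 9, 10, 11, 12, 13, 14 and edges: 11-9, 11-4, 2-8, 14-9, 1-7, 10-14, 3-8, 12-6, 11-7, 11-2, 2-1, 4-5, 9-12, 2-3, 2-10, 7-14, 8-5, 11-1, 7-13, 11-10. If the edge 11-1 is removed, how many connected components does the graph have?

1

11 and 1 are still connected via 11-2-1, so the component count stays at 1.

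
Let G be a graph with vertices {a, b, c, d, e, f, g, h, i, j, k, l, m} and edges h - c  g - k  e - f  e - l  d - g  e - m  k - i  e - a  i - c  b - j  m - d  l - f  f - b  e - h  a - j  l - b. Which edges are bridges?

none

The edges on the cycle e-l-f-e are not bridges since each lies on that cycle.
Every edge lies on some cycle, so there are no bridges.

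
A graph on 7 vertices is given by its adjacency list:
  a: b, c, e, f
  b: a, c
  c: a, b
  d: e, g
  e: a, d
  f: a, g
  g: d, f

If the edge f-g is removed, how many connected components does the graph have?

f and g are still connected via f-a-e-d-g, so the component count stays at 1.

1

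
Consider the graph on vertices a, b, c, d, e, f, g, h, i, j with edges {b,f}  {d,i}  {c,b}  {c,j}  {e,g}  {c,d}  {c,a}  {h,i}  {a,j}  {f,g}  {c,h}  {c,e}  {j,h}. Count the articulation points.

1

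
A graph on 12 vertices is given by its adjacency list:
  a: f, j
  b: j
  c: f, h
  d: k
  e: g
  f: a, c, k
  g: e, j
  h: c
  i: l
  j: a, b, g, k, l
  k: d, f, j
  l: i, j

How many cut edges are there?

The edges on the cycle a-j-k-f-a are not bridges since each lies on that cycle.
But removing j-l disconnects j from l; removing f-c disconnects f from c; removing e-g disconnects e from g; removing j-b disconnects j from b — these are bridges.
In total 8 edges are bridges.

8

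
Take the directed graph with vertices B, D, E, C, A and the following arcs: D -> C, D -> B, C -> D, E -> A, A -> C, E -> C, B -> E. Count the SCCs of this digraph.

{A, B, C, D, E} are all mutually reachable — one SCC of size 5.
That gives 1 strongly connected component.

1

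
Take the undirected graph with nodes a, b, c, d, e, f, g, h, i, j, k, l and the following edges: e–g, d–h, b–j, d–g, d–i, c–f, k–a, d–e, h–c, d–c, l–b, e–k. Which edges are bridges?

The edges on the cycle d-h-c-d are not bridges since each lies on that cycle.
But removing l–b disconnects l from b; removing i–d disconnects i from d; removing a–k disconnects a from k; removing f–c disconnects f from c — these are bridges.
In total 6 edges are bridges.

a-k, b-j, b-l, c-f, d-i, e-k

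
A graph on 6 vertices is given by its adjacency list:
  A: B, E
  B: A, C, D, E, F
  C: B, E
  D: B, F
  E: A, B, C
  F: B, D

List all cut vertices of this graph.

Removing B increases the component count from 1 to 2, so B is a cut vertex.
By contrast removing F leaves 1 component; it is not a cut vertex. No other vertex is a cut vertex either.

B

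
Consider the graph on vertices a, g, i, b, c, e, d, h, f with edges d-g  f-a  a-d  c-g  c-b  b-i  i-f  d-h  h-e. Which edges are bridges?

d-h, e-h

The edges on the cycle c-b-i-f-a-d-g-c are not bridges since each lies on that cycle.
But removing d-h disconnects d from h; removing e-h disconnects e from h — these are bridges.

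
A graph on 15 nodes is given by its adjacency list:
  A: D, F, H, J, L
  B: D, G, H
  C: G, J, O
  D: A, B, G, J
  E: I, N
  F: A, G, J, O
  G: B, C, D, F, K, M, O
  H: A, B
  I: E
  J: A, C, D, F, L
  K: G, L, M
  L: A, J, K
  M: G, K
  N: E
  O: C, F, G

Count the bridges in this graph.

The edges on the cycle G-D-B-H-A-L-J-F-O-G are not bridges since each lies on that cycle.
But removing E-N disconnects E from N; removing I-E disconnects I from E — these are bridges.
That makes 2 bridges.

2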